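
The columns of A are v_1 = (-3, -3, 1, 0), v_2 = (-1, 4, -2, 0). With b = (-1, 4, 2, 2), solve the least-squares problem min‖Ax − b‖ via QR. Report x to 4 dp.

x = (-0.0144, 0.6115)

v_1 = (-3, -3, 1, 0); ‖v_1‖ = 4.3589, so q_1 = (-0.6882, -0.6882, 0.2294, 0.0000).
q_1·v_2 = (-0.6882)·(-1) + (-0.6882)·4 + 0.2294·(-2) + 0.0000·0 = -2.5236.
u_2 = v_2 + 2.5236·q_1 = (-2.7368, 2.2632, -1.4211, 0.0000).
‖u_2‖ = 3.8251, so q_2 = (-0.7155, 0.5917, -0.3715, 0.0000).
Qᵀb = (-1.6059, 2.3391).
Back-substitute: x_2 = 2.3391/3.8251 = 0.6115.
x_1 = (-1.6059 + 2.5236·0.6115)/4.3589 = -0.0144.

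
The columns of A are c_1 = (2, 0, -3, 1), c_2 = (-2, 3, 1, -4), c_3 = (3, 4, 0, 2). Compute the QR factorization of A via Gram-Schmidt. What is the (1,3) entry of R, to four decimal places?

c_1 = (2, 0, -3, 1); ‖c_1‖ = 3.7417, so e_1 = (0.5345, 0.0000, -0.8018, 0.2673).
r_{13} = e_1·c_3 = 2.1381.

r_{13} = 2.1381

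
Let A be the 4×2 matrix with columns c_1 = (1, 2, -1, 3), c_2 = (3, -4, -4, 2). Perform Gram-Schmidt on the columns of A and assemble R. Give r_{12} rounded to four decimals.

r_{12} = 1.2910

e_1 = c_1/‖c_1‖ = (1, 2, -1, 3)/3.8730 = (0.2582, 0.5164, -0.2582, 0.7746).
r_{12} = e_1·c_2 = 1.2910.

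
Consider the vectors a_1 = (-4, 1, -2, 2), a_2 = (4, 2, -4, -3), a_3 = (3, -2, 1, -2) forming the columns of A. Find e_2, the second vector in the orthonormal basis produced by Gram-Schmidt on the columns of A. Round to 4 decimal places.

e_2 = (0.3320, 0.3959, -0.7918, -0.3257)

e_1 = a_1/‖a_1‖ = (-4, 1, -2, 2)/5.0000 = (-0.8000, 0.2000, -0.4000, 0.4000).
r_{12} = e_1·a_2 = -2.4000.
u_2 = a_2 + 2.4000·e_1 = (2.0800, 2.4800, -4.9600, -2.0400).
‖u_2‖ = 6.2642, so e_2 = (0.3320, 0.3959, -0.7918, -0.3257).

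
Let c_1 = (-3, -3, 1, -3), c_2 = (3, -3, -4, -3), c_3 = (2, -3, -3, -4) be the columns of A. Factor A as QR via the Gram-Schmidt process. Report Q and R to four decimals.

c_1 = (-3, -3, 1, -3); ‖c_1‖ = 5.2915, so e_1 = (-0.5669, -0.5669, 0.1890, -0.5669).
e_1·c_2 = (-0.5669)·3 + (-0.5669)·(-3) + 0.1890·(-4) + (-0.5669)·(-3) = 0.9449.
u_2 = c_2 − 0.9449·e_1 = (3.5357, -2.4643, -4.1786, -2.4643).
‖u_2‖ = 6.4890, so e_2 = (0.5449, -0.3798, -0.6439, -0.3798).
e_1·c_3 = (-0.5669)·2 + (-0.5669)·(-3) + 0.1890·(-3) + (-0.5669)·(-4) = 2.2678; e_2·c_3 = 0.5449·2 + (-0.3798)·(-3) + (-0.6439)·(-3) + (-0.3798)·(-4) = 5.6799.
u_3 = c_3 − 2.2678·e_1 − 5.6799·e_2 = (0.1908, 0.4427, 0.2290, -0.5573).
‖u_3‖ = 0.7716, so e_3 = (0.2473, 0.5738, 0.2968, -0.7222).

Q = [[-0.5669, 0.5449, 0.2473], [-0.5669, -0.3798, 0.5738], [0.1890, -0.6439, 0.2968], [-0.5669, -0.3798, -0.7222]], R = [[5.2915, 0.9449, 2.2678], [0.0000, 6.4890, 5.6799], [0.0000, 0.0000, 0.7716]]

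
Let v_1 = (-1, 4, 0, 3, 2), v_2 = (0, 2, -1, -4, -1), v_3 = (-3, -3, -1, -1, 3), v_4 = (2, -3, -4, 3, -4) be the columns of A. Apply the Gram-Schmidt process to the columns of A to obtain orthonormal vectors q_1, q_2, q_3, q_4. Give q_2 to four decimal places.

q_2 = (-0.0439, 0.6139, -0.2193, -0.7455, -0.1316)

v_1 = (-1, 4, 0, 3, 2); ‖v_1‖ = 5.4772, so q_1 = (-0.1826, 0.7303, 0.0000, 0.5477, 0.3651).
q_1·v_2 = (-0.1826)·0 + 0.7303·2 + 0.0000·(-1) + 0.5477·(-4) + 0.3651·(-1) = -1.0954.
u_2 = v_2 + 1.0954·q_1 = (-0.2000, 2.8000, -1.0000, -3.4000, -0.6000).
‖u_2‖ = 4.5607, so q_2 = (-0.0439, 0.6139, -0.2193, -0.7455, -0.1316).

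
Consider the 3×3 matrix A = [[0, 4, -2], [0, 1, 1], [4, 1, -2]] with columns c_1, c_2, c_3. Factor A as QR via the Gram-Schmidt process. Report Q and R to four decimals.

Q = [[0.0000, 0.9701, -0.2425], [0.0000, 0.2425, 0.9701], [1.0000, 0.0000, 0.0000]], R = [[4.0000, 1.0000, -2.0000], [0.0000, 4.1231, -1.6977], [0.0000, 0.0000, 1.4552]]

c_1 = (0, 0, 4); ‖c_1‖ = 4.0000, so q_1 = (0.0000, 0.0000, 1.0000).
q_1·c_2 = 0.0000·4 + 0.0000·1 + 1.0000·1 = 1.0000.
u_2 = c_2 − 1.0000·q_1 = (4.0000, 1.0000, 0.0000).
‖u_2‖ = 4.1231, so q_2 = (0.9701, 0.2425, 0.0000).
q_1·c_3 = 0.0000·(-2) + 0.0000·1 + 1.0000·(-2) = -2.0000; q_2·c_3 = 0.9701·(-2) + 0.2425·1 + 0.0000·(-2) = -1.6977.
u_3 = c_3 + 2.0000·q_1 + 1.6977·q_2 = (-0.3529, 1.4118, 0.0000).
‖u_3‖ = 1.4552, so q_3 = (-0.2425, 0.9701, 0.0000).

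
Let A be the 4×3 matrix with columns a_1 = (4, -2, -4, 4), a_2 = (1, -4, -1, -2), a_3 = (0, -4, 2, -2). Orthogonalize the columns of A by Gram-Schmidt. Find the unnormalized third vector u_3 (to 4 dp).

u_3 = (0.2593, -0.8889, 1.7407, 1.0370)

a_1 = (4, -2, -4, 4); ‖a_1‖ = 7.2111, so q_1 = (0.5547, -0.2774, -0.5547, 0.5547).
q_1·a_2 = 0.5547·1 + (-0.2774)·(-4) + (-0.5547)·(-1) + 0.5547·(-2) = 1.1094.
u_2 = a_2 − 1.1094·q_1 = (0.3846, -3.6923, -0.3846, -2.6154).
‖u_2‖ = 4.5573, so q_2 = (0.0844, -0.8102, -0.0844, -0.5739).
q_1·a_3 = 0.5547·0 + (-0.2774)·(-4) + (-0.5547)·2 + 0.5547·(-2) = -1.1094; q_2·a_3 = 0.0844·0 + (-0.8102)·(-4) + (-0.0844)·2 + (-0.5739)·(-2) = 4.2197.
u_3 = a_3 + 1.1094·q_1 − 4.2197·q_2 = (0.2593, -0.8889, 1.7407, 1.0370).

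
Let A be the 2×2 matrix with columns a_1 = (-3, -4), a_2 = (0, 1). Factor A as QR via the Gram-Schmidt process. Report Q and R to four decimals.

Q = [[-0.6000, -0.8000], [-0.8000, 0.6000]], R = [[5.0000, -0.8000], [0.0000, 0.6000]]

e_1 = a_1/‖a_1‖ = (-3, -4)/5.0000 = (-0.6000, -0.8000).
r_{12} = e_1·a_2 = -0.8000.
u_2 = a_2 + 0.8000·e_1 = (-0.4800, 0.3600).
‖u_2‖ = 0.6000, so e_2 = (-0.8000, 0.6000).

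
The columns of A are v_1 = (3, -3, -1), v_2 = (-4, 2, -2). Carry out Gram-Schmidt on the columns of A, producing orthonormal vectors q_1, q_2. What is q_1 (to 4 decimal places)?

q_1 = v_1/‖v_1‖ = (3, -3, -1)/4.3589 = (0.6882, -0.6882, -0.2294).

q_1 = (0.6882, -0.6882, -0.2294)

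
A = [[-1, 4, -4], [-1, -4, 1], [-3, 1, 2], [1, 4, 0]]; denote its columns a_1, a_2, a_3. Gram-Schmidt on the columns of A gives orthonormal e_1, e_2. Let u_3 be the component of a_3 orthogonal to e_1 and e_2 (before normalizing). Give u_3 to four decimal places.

e_1 = a_1/‖a_1‖ = (-1, -1, -3, 1)/3.4641 = (-0.2887, -0.2887, -0.8660, 0.2887).
r_{12} = e_1·a_2 = 0.2887.
u_2 = a_2 − 0.2887·e_1 = (4.0833, -3.9167, 1.2500, 3.9167).
‖u_2‖ = 6.9940, so e_2 = (0.5838, -0.5600, 0.1787, 0.5600).
r_{13} = e_1·a_3 = -0.8660; r_{23} = e_2·a_3 = -2.5379.
u_3 = a_3 + 0.8660·e_1 + 2.5379·e_2 = (-2.7683, -0.6712, 1.7036, 1.6712).

u_3 = (-2.7683, -0.6712, 1.7036, 1.6712)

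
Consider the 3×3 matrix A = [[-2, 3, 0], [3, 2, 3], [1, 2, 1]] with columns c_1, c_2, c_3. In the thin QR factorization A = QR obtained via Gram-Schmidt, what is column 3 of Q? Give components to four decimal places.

e_1 = c_1/‖c_1‖ = (-2, 3, 1)/3.7417 = (-0.5345, 0.8018, 0.2673).
r_{12} = e_1·c_2 = 0.5345.
u_2 = c_2 − 0.5345·e_1 = (3.2857, 1.5714, 1.8571).
‖u_2‖ = 4.0883, so e_2 = (0.8037, 0.3844, 0.4543).
r_{13} = e_1·c_3 = 2.6726; r_{23} = e_2·c_3 = 1.6074.
u_3 = c_3 − 2.6726·e_1 − 1.6074·e_2 = (0.1368, 0.2393, -0.4444).
‖u_3‖ = 0.5230, so e_3 = (0.2615, 0.4576, -0.8498).

e_3 = (0.2615, 0.4576, -0.8498)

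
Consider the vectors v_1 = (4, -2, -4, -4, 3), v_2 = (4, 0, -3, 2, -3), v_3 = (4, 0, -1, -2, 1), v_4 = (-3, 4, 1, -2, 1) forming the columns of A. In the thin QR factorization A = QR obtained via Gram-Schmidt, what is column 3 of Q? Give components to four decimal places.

e_3 = (0.6124, 0.4214, 0.6366, -0.1998, 0.0467)

e_1 = v_1/‖v_1‖ = (4, -2, -4, -4, 3)/7.8102 = (0.5121, -0.2561, -0.5121, -0.5121, 0.3841).
r_{12} = e_1·v_2 = 1.4084.
u_2 = v_2 − 1.4084·e_1 = (3.2787, 0.3607, -2.2787, 2.7213, -3.5410).
‖u_2‖ = 6.0014, so e_2 = (0.5463, 0.0601, -0.3797, 0.4534, -0.5900).
r_{13} = e_1·v_3 = 3.9691; r_{23} = e_2·v_3 = 1.0681.
u_3 = v_3 − 3.9691·e_1 − 1.0681·e_2 = (1.3837, 0.9522, 1.4383, -0.4515, 0.1056).
‖u_3‖ = 2.2595, so e_3 = (0.6124, 0.4214, 0.6366, -0.1998, 0.0467).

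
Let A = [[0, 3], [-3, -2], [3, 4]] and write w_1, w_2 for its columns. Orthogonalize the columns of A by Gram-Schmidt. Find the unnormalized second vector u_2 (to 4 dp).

w_1 = (0, -3, 3); ‖w_1‖ = 4.2426, so e_1 = (0.0000, -0.7071, 0.7071).
e_1·w_2 = 0.0000·3 + (-0.7071)·(-2) + 0.7071·4 = 4.2426.
u_2 = w_2 − 4.2426·e_1 = (3.0000, 1.0000, 1.0000).

u_2 = (3.0000, 1.0000, 1.0000)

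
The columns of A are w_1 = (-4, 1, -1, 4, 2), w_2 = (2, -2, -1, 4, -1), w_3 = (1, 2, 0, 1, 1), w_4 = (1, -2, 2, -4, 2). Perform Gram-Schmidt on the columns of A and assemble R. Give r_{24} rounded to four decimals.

r_{24} = -2.2583

w_1 = (-4, 1, -1, 4, 2); ‖w_1‖ = 6.1644, so e_1 = (-0.6489, 0.1622, -0.1622, 0.6489, 0.3244).
e_1·w_2 = (-0.6489)·2 + 0.1622·(-2) + (-0.1622)·(-1) + 0.6489·4 + 0.3244·(-1) = 0.8111.
u_2 = w_2 − 0.8111·e_1 = (2.5263, -2.1316, -0.8684, 3.4737, -1.2632).
‖u_2‖ = 5.0341, so e_2 = (0.5018, -0.4234, -0.1725, 0.6900, -0.2509).
r_{24} = e_2·w_4 = -2.2583.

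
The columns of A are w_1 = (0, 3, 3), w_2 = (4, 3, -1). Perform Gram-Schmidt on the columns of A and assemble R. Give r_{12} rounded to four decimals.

r_{12} = 1.4142

w_1 = (0, 3, 3); ‖w_1‖ = 4.2426, so e_1 = (0.0000, 0.7071, 0.7071).
r_{12} = e_1·w_2 = 1.4142.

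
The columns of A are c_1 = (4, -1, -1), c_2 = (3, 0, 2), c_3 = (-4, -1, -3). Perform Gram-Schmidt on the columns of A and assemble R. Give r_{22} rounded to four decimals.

r_{22} = 2.7285

e_1 = c_1/‖c_1‖ = (4, -1, -1)/4.2426 = (0.9428, -0.2357, -0.2357).
r_{12} = e_1·c_2 = 2.3570.
u_2 = c_2 − 2.3570·e_1 = (0.7778, 0.5556, 2.5556).
r_{22} = ‖u_2‖ = 2.7285.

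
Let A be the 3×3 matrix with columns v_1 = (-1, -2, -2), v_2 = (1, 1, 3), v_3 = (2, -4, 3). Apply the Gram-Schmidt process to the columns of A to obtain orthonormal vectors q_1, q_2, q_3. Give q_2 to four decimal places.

q_1 = v_1/‖v_1‖ = (-1, -2, -2)/3.0000 = (-0.3333, -0.6667, -0.6667).
r_{12} = q_1·v_2 = -3.0000.
u_2 = v_2 + 3.0000·q_1 = (0.0000, -1.0000, 1.0000).
‖u_2‖ = 1.4142, so q_2 = (0.0000, -0.7071, 0.7071).

q_2 = (0.0000, -0.7071, 0.7071)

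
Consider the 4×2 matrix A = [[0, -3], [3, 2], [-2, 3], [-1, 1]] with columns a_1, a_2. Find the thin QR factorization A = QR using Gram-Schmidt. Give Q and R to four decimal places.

a_1 = (0, 3, -2, -1); ‖a_1‖ = 3.7417, so e_1 = (0.0000, 0.8018, -0.5345, -0.2673).
e_1·a_2 = 0.0000·(-3) + 0.8018·2 + (-0.5345)·3 + (-0.2673)·1 = -0.2673.
u_2 = a_2 + 0.2673·e_1 = (-3.0000, 2.2143, 2.8571, 0.9286).
‖u_2‖ = 4.7884, so e_2 = (-0.6265, 0.4624, 0.5967, 0.1939).

Q = [[0.0000, -0.6265], [0.8018, 0.4624], [-0.5345, 0.5967], [-0.2673, 0.1939]], R = [[3.7417, -0.2673], [0.0000, 4.7884]]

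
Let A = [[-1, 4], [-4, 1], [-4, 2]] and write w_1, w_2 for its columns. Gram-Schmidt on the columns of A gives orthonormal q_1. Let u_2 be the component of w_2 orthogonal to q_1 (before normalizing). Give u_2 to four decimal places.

u_2 = (3.5152, -0.9394, 0.0606)

w_1 = (-1, -4, -4); ‖w_1‖ = 5.7446, so q_1 = (-0.1741, -0.6963, -0.6963).
q_1·w_2 = (-0.1741)·4 + (-0.6963)·1 + (-0.6963)·2 = -2.7852.
u_2 = w_2 + 2.7852·q_1 = (3.5152, -0.9394, 0.0606).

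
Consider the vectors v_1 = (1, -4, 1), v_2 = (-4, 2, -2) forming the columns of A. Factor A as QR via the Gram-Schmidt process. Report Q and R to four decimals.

Q = [[0.2357, -0.8899], [-0.9428, -0.3069], [0.2357, -0.3375]], R = [[4.2426, -3.2998], [0.0000, 3.6209]]

q_1 = v_1/‖v_1‖ = (1, -4, 1)/4.2426 = (0.2357, -0.9428, 0.2357).
r_{12} = q_1·v_2 = -3.2998.
u_2 = v_2 + 3.2998·q_1 = (-3.2222, -1.1111, -1.2222).
‖u_2‖ = 3.6209, so q_2 = (-0.8899, -0.3069, -0.3375).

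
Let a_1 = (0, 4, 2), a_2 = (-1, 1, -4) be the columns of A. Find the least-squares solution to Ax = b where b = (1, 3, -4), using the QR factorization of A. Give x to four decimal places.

a_1 = (0, 4, 2); ‖a_1‖ = 4.4721, so q_1 = (0.0000, 0.8944, 0.4472).
q_1·a_2 = 0.0000·(-1) + 0.8944·1 + 0.4472·(-4) = -0.8944.
u_2 = a_2 + 0.8944·q_1 = (-1.0000, 1.8000, -3.6000).
‖u_2‖ = 4.1473, so q_2 = (-0.2411, 0.4340, -0.8680).
Qᵀb = (0.8944, 4.5331).
Back-substitute: x_2 = 4.5331/4.1473 = 1.0930.
x_1 = (0.8944 + 0.8944·1.0930)/4.4721 = 0.4186.

x = (0.4186, 1.0930)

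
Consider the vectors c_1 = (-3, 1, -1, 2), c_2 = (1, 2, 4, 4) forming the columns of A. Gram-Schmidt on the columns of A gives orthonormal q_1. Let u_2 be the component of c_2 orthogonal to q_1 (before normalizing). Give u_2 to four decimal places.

c_1 = (-3, 1, -1, 2); ‖c_1‖ = 3.8730, so q_1 = (-0.7746, 0.2582, -0.2582, 0.5164).
q_1·c_2 = (-0.7746)·1 + 0.2582·2 + (-0.2582)·4 + 0.5164·4 = 0.7746.
u_2 = c_2 − 0.7746·q_1 = (1.6000, 1.8000, 4.2000, 3.6000).

u_2 = (1.6000, 1.8000, 4.2000, 3.6000)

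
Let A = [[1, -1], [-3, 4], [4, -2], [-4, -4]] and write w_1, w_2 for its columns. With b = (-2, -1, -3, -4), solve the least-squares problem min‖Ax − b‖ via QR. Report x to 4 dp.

x = (0.1864, 0.5657)

w_1 = (1, -3, 4, -4); ‖w_1‖ = 6.4807, so q_1 = (0.1543, -0.4629, 0.6172, -0.6172).
q_1·w_2 = 0.1543·(-1) + (-0.4629)·4 + 0.6172·(-2) + (-0.6172)·(-4) = -0.7715.
u_2 = w_2 + 0.7715·q_1 = (-0.8810, 3.6429, -1.5238, -4.4762).
‖u_2‖ = 6.0336, so q_2 = (-0.1460, 0.6038, -0.2526, -0.7419).
Qᵀb = (0.7715, 3.4134).
Back-substitute: x_2 = 3.4134/6.0336 = 0.5657.
x_1 = (0.7715 + 0.7715·0.5657)/6.4807 = 0.1864.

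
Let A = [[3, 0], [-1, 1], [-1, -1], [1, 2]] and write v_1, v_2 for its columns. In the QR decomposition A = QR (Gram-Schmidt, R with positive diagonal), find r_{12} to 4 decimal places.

v_1 = (3, -1, -1, 1); ‖v_1‖ = 3.4641, so e_1 = (0.8660, -0.2887, -0.2887, 0.2887).
r_{12} = e_1·v_2 = 0.5774.

r_{12} = 0.5774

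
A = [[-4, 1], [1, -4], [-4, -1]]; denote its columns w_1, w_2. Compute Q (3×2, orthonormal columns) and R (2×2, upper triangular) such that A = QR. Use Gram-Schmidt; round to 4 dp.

Q = [[-0.6963, 0.1231], [0.1741, -0.9268], [-0.6963, -0.3548]], R = [[5.7446, -0.6963], [0.0000, 4.1851]]

w_1 = (-4, 1, -4); ‖w_1‖ = 5.7446, so q_1 = (-0.6963, 0.1741, -0.6963).
q_1·w_2 = (-0.6963)·1 + 0.1741·(-4) + (-0.6963)·(-1) = -0.6963.
u_2 = w_2 + 0.6963·q_1 = (0.5152, -3.8788, -1.4848).
‖u_2‖ = 4.1851, so q_2 = (0.1231, -0.9268, -0.3548).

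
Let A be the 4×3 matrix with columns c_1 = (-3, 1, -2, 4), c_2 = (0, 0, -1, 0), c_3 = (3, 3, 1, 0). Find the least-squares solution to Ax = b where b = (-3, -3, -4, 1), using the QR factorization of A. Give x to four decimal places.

x = (0.1667, 2.7222, -0.9444)

e_1 = c_1/‖c_1‖ = (-3, 1, -2, 4)/5.4772 = (-0.5477, 0.1826, -0.3651, 0.7303).
r_{12} = e_1·c_2 = 0.3651.
u_2 = c_2 − 0.3651·e_1 = (0.2000, -0.0667, -0.8667, -0.2667).
‖u_2‖ = 0.9309, so e_2 = (0.2148, -0.0716, -0.9309, -0.2864).
r_{13} = e_1·c_3 = -1.4606; r_{23} = e_2·c_3 = -0.5013.
u_3 = c_3 + 1.4606·e_1 + 0.5013·e_2 = (2.3077, 3.2308, 0.0000, 0.9231).
‖u_3‖ = 4.0762, so e_3 = (0.5661, 0.7926, 0.0000, 0.2265).
Qᵀb = (3.2863, 3.0077, -3.8497).
Back-substitute: x_3 = -3.8497/4.0762 = -0.9444.
x_2 = (3.0077 + 0.5013·(-0.9444))/0.9309 = 2.7222.
x_1 = (3.2863 − 0.3651·2.7222 + 1.4606·(-0.9444))/5.4772 = 0.1667.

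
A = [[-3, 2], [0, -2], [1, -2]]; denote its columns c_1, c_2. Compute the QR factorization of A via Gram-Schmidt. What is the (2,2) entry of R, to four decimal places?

c_1 = (-3, 0, 1); ‖c_1‖ = 3.1623, so e_1 = (-0.9487, 0.0000, 0.3162).
e_1·c_2 = (-0.9487)·2 + 0.0000·(-2) + 0.3162·(-2) = -2.5298.
u_2 = c_2 + 2.5298·e_1 = (-0.4000, -2.0000, -1.2000).
r_{22} = ‖u_2‖ = 2.3664.

r_{22} = 2.3664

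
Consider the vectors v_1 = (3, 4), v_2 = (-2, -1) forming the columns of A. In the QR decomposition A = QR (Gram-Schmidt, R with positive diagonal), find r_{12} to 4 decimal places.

r_{12} = -2.0000

v_1 = (3, 4); ‖v_1‖ = 5.0000, so q_1 = (0.6000, 0.8000).
r_{12} = q_1·v_2 = -2.0000.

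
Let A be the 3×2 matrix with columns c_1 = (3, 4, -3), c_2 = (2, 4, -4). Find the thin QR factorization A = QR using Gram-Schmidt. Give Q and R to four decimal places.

Q = [[0.5145, -0.7071], [0.6860, 0.0000], [-0.5145, -0.7071]], R = [[5.8310, 5.8310], [0.0000, 1.4142]]

c_1 = (3, 4, -3); ‖c_1‖ = 5.8310, so q_1 = (0.5145, 0.6860, -0.5145).
q_1·c_2 = 0.5145·2 + 0.6860·4 + (-0.5145)·(-4) = 5.8310.
u_2 = c_2 − 5.8310·q_1 = (-1.0000, 0.0000, -1.0000).
‖u_2‖ = 1.4142, so q_2 = (-0.7071, 0.0000, -0.7071).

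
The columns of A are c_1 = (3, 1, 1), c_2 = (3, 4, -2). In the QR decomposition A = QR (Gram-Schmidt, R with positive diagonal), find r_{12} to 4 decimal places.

r_{12} = 3.3166

c_1 = (3, 1, 1); ‖c_1‖ = 3.3166, so q_1 = (0.9045, 0.3015, 0.3015).
r_{12} = q_1·c_2 = 3.3166.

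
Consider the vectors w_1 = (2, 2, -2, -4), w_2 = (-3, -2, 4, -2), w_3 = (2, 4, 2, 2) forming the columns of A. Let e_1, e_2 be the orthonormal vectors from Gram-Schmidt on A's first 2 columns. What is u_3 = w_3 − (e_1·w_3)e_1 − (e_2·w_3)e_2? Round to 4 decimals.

e_1 = w_1/‖w_1‖ = (2, 2, -2, -4)/5.2915 = (0.3780, 0.3780, -0.3780, -0.7559).
r_{12} = e_1·w_2 = -1.8898.
u_2 = w_2 + 1.8898·e_1 = (-2.2857, -1.2857, 3.2857, -3.4286).
‖u_2‖ = 5.4248, so e_2 = (-0.4213, -0.2370, 0.6057, -0.6320).
r_{13} = e_1·w_3 = 0.0000; r_{23} = e_2·w_3 = -1.8434.
u_3 = w_3 + 0.0000·e_1 + 1.8434·e_2 = (1.2233, 3.5631, 3.1165, 0.8350).

u_3 = (1.2233, 3.5631, 3.1165, 0.8350)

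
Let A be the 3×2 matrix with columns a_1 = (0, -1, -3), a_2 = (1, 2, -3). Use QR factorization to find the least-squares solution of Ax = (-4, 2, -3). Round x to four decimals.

x = (0.3846, 0.4505)

e_1 = a_1/‖a_1‖ = (0, -1, -3)/3.1623 = (0.0000, -0.3162, -0.9487).
r_{12} = e_1·a_2 = 2.2136.
u_2 = a_2 − 2.2136·e_1 = (1.0000, 2.7000, -0.9000).
‖u_2‖ = 3.0166, so e_2 = (0.3315, 0.8950, -0.2983).
Qᵀb = (2.2136, 1.3591).
Back-substitute: x_2 = 1.3591/3.0166 = 0.4505.
x_1 = (2.2136 − 2.2136·0.4505)/3.1623 = 0.3846.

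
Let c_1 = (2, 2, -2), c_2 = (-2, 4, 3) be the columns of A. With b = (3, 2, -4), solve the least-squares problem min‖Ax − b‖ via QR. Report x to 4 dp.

x = (1.4593, -0.2442)

e_1 = c_1/‖c_1‖ = (2, 2, -2)/3.4641 = (0.5774, 0.5774, -0.5774).
r_{12} = e_1·c_2 = -0.5774.
u_2 = c_2 + 0.5774·e_1 = (-1.6667, 4.3333, 2.6667).
‖u_2‖ = 5.3541, so e_2 = (-0.3113, 0.8093, 0.4981).
Qᵀb = (5.1962, -1.3074).
Back-substitute: x_2 = -1.3074/5.3541 = -0.2442.
x_1 = (5.1962 + 0.5774·(-0.2442))/3.4641 = 1.4593.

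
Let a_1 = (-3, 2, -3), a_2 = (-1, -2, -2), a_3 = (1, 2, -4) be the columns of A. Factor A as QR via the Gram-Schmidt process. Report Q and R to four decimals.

Q = [[-0.6396, -0.1135, 0.7603], [0.4264, -0.8753, 0.2281], [-0.6396, -0.4701, -0.6082]], R = [[4.6904, 1.0660, 2.7716], [0.0000, 2.8042, 0.0162], [0.0000, 0.0000, 3.6494]]

a_1 = (-3, 2, -3); ‖a_1‖ = 4.6904, so q_1 = (-0.6396, 0.4264, -0.6396).
q_1·a_2 = (-0.6396)·(-1) + 0.4264·(-2) + (-0.6396)·(-2) = 1.0660.
u_2 = a_2 − 1.0660·q_1 = (-0.3182, -2.4545, -1.3182).
‖u_2‖ = 2.8042, so q_2 = (-0.1135, -0.8753, -0.4701).
q_1·a_3 = (-0.6396)·1 + 0.4264·2 + (-0.6396)·(-4) = 2.7716; q_2·a_3 = (-0.1135)·1 + (-0.8753)·2 + (-0.4701)·(-4) = 0.0162.
u_3 = a_3 − 2.7716·q_1 − 0.0162·q_2 = (2.7746, 0.8324, -2.2197).
‖u_3‖ = 3.6494, so q_3 = (0.7603, 0.2281, -0.6082).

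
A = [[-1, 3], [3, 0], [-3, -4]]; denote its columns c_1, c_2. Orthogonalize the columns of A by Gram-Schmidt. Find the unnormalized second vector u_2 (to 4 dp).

c_1 = (-1, 3, -3); ‖c_1‖ = 4.3589, so q_1 = (-0.2294, 0.6882, -0.6882).
q_1·c_2 = (-0.2294)·3 + 0.6882·0 + (-0.6882)·(-4) = 2.0647.
u_2 = c_2 − 2.0647·q_1 = (3.4737, -1.4211, -2.5789).

u_2 = (3.4737, -1.4211, -2.5789)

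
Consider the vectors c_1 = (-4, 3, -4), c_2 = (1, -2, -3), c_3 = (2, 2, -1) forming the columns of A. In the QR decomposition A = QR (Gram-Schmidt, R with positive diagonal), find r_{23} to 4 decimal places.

r_{23} = 0.2420

c_1 = (-4, 3, -4); ‖c_1‖ = 6.4031, so q_1 = (-0.6247, 0.4685, -0.6247).
q_1·c_2 = (-0.6247)·1 + 0.4685·(-2) + (-0.6247)·(-3) = 0.3123.
u_2 = c_2 − 0.3123·q_1 = (1.1951, -2.1463, -2.8049).
‖u_2‖ = 3.7286, so q_2 = (0.3205, -0.5756, -0.7523).
r_{23} = q_2·c_3 = 0.2420.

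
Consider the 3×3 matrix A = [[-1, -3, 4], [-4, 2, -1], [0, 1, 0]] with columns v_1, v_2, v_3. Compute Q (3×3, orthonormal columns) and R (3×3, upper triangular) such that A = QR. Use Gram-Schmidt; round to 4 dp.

Q = [[-0.2425, -0.9306, 0.2741], [-0.9701, 0.2327, -0.0685], [0.0000, 0.2825, 0.9593]], R = [[4.1231, -1.2127, 0.0000], [0.0000, 3.5397, -3.9551], [0.0000, 0.0000, 1.1648]]

q_1 = v_1/‖v_1‖ = (-1, -4, 0)/4.1231 = (-0.2425, -0.9701, 0.0000).
r_{12} = q_1·v_2 = -1.2127.
u_2 = v_2 + 1.2127·q_1 = (-3.2941, 0.8235, 1.0000).
‖u_2‖ = 3.5397, so q_2 = (-0.9306, 0.2327, 0.2825).
r_{13} = q_1·v_3 = 0.0000; r_{23} = q_2·v_3 = -3.9551.
u_3 = v_3 + 0.0000·q_1 + 3.9551·q_2 = (0.3192, -0.0798, 1.1174).
‖u_3‖ = 1.1648, so q_3 = (0.2741, -0.0685, 0.9593).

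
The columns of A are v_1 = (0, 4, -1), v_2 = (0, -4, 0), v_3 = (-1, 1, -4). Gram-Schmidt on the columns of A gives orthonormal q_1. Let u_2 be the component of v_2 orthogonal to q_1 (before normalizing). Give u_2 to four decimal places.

v_1 = (0, 4, -1); ‖v_1‖ = 4.1231, so q_1 = (0.0000, 0.9701, -0.2425).
q_1·v_2 = 0.0000·0 + 0.9701·(-4) + (-0.2425)·0 = -3.8806.
u_2 = v_2 + 3.8806·q_1 = (0.0000, -0.2353, -0.9412).

u_2 = (0.0000, -0.2353, -0.9412)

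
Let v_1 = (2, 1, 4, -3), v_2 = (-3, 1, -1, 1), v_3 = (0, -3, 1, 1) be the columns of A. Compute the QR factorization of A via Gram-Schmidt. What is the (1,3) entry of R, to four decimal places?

q_1 = v_1/‖v_1‖ = (2, 1, 4, -3)/5.4772 = (0.3651, 0.1826, 0.7303, -0.5477).
r_{13} = q_1·v_3 = -0.3651.

r_{13} = -0.3651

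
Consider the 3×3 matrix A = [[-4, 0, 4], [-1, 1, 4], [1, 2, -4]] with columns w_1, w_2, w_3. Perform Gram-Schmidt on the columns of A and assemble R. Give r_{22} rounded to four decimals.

r_{22} = 2.2236

w_1 = (-4, -1, 1); ‖w_1‖ = 4.2426, so e_1 = (-0.9428, -0.2357, 0.2357).
e_1·w_2 = (-0.9428)·0 + (-0.2357)·1 + 0.2357·2 = 0.2357.
u_2 = w_2 − 0.2357·e_1 = (0.2222, 1.0556, 1.9444).
r_{22} = ‖u_2‖ = 2.2236.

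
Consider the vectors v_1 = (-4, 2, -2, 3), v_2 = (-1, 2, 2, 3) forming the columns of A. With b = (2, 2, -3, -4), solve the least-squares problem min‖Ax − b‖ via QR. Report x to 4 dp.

x = (0.0659, -0.9365)

e_1 = v_1/‖v_1‖ = (-4, 2, -2, 3)/5.7446 = (-0.6963, 0.3482, -0.3482, 0.5222).
r_{12} = e_1·v_2 = 2.2630.
u_2 = v_2 − 2.2630·e_1 = (0.5758, 1.2121, 2.7879, 1.8182).
‖u_2‖ = 3.5887, so e_2 = (0.1604, 0.3378, 0.7768, 0.5066).
Qᵀb = (-1.7408, -3.3607).
Back-substitute: x_2 = -3.3607/3.5887 = -0.9365.
x_1 = (-1.7408 − 2.2630·(-0.9365))/5.7446 = 0.0659.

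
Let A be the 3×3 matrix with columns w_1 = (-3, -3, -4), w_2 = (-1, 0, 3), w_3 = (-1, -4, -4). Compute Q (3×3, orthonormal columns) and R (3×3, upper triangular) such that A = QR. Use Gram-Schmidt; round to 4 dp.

w_1 = (-3, -3, -4); ‖w_1‖ = 5.8310, so e_1 = (-0.5145, -0.5145, -0.6860).
e_1·w_2 = (-0.5145)·(-1) + (-0.5145)·0 + (-0.6860)·3 = -1.5435.
u_2 = w_2 + 1.5435·e_1 = (-1.7941, -0.7941, 1.9412).
‖u_2‖ = 2.7600, so e_2 = (-0.6500, -0.2877, 0.7033).
e_1·w_3 = (-0.5145)·(-1) + (-0.5145)·(-4) + (-0.6860)·(-4) = 5.3165; e_2·w_3 = (-0.6500)·(-1) + (-0.2877)·(-4) + 0.7033·(-4) = -1.0124.
u_3 = w_3 − 5.3165·e_1 + 1.0124·e_2 = (1.0772, -1.5560, 0.3591).
‖u_3‖ = 1.9262, so e_3 = (0.5592, -0.8078, 0.1864).

Q = [[-0.5145, -0.6500, 0.5592], [-0.5145, -0.2877, -0.8078], [-0.6860, 0.7033, 0.1864]], R = [[5.8310, -1.5435, 5.3165], [0.0000, 2.7600, -1.0124], [0.0000, 0.0000, 1.9262]]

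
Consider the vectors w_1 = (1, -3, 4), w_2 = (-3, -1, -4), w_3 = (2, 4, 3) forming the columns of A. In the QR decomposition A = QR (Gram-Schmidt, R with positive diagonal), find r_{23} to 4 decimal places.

r_{23} = -5.1675

e_1 = w_1/‖w_1‖ = (1, -3, 4)/5.0990 = (0.1961, -0.5883, 0.7845).
r_{12} = e_1·w_2 = -3.1379.
u_2 = w_2 + 3.1379·e_1 = (-2.3846, -2.8462, -1.5385).
‖u_2‖ = 4.0192, so e_2 = (-0.5933, -0.7081, -0.3828).
r_{23} = e_2·w_3 = -5.1675.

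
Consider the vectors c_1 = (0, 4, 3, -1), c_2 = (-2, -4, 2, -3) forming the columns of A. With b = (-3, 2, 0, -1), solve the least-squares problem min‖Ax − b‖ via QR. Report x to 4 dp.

x = (0.3758, 0.1100)

q_1 = c_1/‖c_1‖ = (0, 4, 3, -1)/5.0990 = (0.0000, 0.7845, 0.5883, -0.1961).
r_{12} = q_1·c_2 = -1.3728.
u_2 = c_2 + 1.3728·q_1 = (-2.0000, -2.9231, 2.8077, -3.2692).
‖u_2‖ = 5.5781, so q_2 = (-0.3585, -0.5240, 0.5033, -0.5861).
Qᵀb = (1.7650, 0.6137).
Back-substitute: x_2 = 0.6137/5.5781 = 0.1100.
x_1 = (1.7650 + 1.3728·0.1100)/5.0990 = 0.3758.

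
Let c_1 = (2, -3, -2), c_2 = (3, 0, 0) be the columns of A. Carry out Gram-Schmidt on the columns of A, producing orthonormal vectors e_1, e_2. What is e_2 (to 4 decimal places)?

e_1 = c_1/‖c_1‖ = (2, -3, -2)/4.1231 = (0.4851, -0.7276, -0.4851).
r_{12} = e_1·c_2 = 1.4552.
u_2 = c_2 − 1.4552·e_1 = (2.2941, 1.0588, 0.7059).
‖u_2‖ = 2.6234, so e_2 = (0.8745, 0.4036, 0.2691).

e_2 = (0.8745, 0.4036, 0.2691)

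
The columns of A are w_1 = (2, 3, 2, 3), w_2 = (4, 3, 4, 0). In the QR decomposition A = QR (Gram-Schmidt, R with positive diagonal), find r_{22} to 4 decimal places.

r_{22} = 4.1184

w_1 = (2, 3, 2, 3); ‖w_1‖ = 5.0990, so e_1 = (0.3922, 0.5883, 0.3922, 0.5883).
e_1·w_2 = 0.3922·4 + 0.5883·3 + 0.3922·4 + 0.5883·0 = 4.9029.
u_2 = w_2 − 4.9029·e_1 = (2.0769, 0.1154, 2.0769, -2.8846).
r_{22} = ‖u_2‖ = 4.1184.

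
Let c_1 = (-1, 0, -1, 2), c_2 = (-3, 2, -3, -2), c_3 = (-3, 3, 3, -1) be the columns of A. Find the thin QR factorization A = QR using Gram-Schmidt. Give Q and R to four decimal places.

Q = [[-0.4082, -0.5298, -0.4904], [0.0000, 0.3974, 0.4691], [-0.4082, -0.5298, 0.7250], [0.8165, -0.5298, 0.1173]], R = [[2.4495, 0.8165, -0.8165], [0.0000, 5.0332, 1.7219], [0.0000, 0.0000, 4.9364]]

c_1 = (-1, 0, -1, 2); ‖c_1‖ = 2.4495, so e_1 = (-0.4082, 0.0000, -0.4082, 0.8165).
e_1·c_2 = (-0.4082)·(-3) + 0.0000·2 + (-0.4082)·(-3) + 0.8165·(-2) = 0.8165.
u_2 = c_2 − 0.8165·e_1 = (-2.6667, 2.0000, -2.6667, -2.6667).
‖u_2‖ = 5.0332, so e_2 = (-0.5298, 0.3974, -0.5298, -0.5298).
e_1·c_3 = (-0.4082)·(-3) + 0.0000·3 + (-0.4082)·3 + 0.8165·(-1) = -0.8165; e_2·c_3 = (-0.5298)·(-3) + 0.3974·3 + (-0.5298)·3 + (-0.5298)·(-1) = 1.7219.
u_3 = c_3 + 0.8165·e_1 − 1.7219·e_2 = (-2.4211, 2.3158, 3.5789, 0.5789).
‖u_3‖ = 4.9364, so e_3 = (-0.4904, 0.4691, 0.7250, 0.1173).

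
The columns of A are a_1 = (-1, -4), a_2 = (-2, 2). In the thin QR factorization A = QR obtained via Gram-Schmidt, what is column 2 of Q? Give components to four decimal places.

a_1 = (-1, -4); ‖a_1‖ = 4.1231, so q_1 = (-0.2425, -0.9701).
q_1·a_2 = (-0.2425)·(-2) + (-0.9701)·2 = -1.4552.
u_2 = a_2 + 1.4552·q_1 = (-2.3529, 0.5882).
‖u_2‖ = 2.4254, so q_2 = (-0.9701, 0.2425).

q_2 = (-0.9701, 0.2425)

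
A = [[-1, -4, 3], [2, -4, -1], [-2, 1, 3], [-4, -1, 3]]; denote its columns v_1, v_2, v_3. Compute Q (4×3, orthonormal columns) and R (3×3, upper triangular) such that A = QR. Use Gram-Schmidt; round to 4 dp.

Q = [[-0.2000, -0.7014, 0.4480], [0.4000, -0.6601, -0.1387], [-0.4000, 0.1444, 0.7040], [-0.8000, -0.2269, -0.5333]], R = [[5.0000, -0.4000, -4.6000], [0.0000, 5.8172, -1.6915], [0.0000, 0.0000, 1.9947]]

v_1 = (-1, 2, -2, -4); ‖v_1‖ = 5.0000, so q_1 = (-0.2000, 0.4000, -0.4000, -0.8000).
q_1·v_2 = (-0.2000)·(-4) + 0.4000·(-4) + (-0.4000)·1 + (-0.8000)·(-1) = -0.4000.
u_2 = v_2 + 0.4000·q_1 = (-4.0800, -3.8400, 0.8400, -1.3200).
‖u_2‖ = 5.8172, so q_2 = (-0.7014, -0.6601, 0.1444, -0.2269).
q_1·v_3 = (-0.2000)·3 + 0.4000·(-1) + (-0.4000)·3 + (-0.8000)·3 = -4.6000; q_2·v_3 = (-0.7014)·3 + (-0.6601)·(-1) + 0.1444·3 + (-0.2269)·3 = -1.6915.
u_3 = v_3 + 4.6000·q_1 + 1.6915·q_2 = (0.8936, -0.2766, 1.4043, -1.0638).
‖u_3‖ = 1.9947, so q_3 = (0.4480, -0.1387, 0.7040, -0.5333).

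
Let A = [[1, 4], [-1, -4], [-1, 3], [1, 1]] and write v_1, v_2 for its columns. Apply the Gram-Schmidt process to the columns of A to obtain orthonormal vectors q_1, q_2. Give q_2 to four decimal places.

q_2 = (0.4352, -0.4352, 0.7833, -0.0870)

v_1 = (1, -1, -1, 1); ‖v_1‖ = 2.0000, so q_1 = (0.5000, -0.5000, -0.5000, 0.5000).
q_1·v_2 = 0.5000·4 + (-0.5000)·(-4) + (-0.5000)·3 + 0.5000·1 = 3.0000.
u_2 = v_2 − 3.0000·q_1 = (2.5000, -2.5000, 4.5000, -0.5000).
‖u_2‖ = 5.7446, so q_2 = (0.4352, -0.4352, 0.7833, -0.0870).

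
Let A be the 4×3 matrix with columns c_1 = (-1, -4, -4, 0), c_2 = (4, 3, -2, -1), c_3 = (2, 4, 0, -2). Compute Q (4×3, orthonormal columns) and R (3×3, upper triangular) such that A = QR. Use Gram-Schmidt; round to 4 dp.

Q = [[-0.1741, 0.7093, -0.5154], [-0.6963, 0.3833, 0.3080], [-0.6963, -0.5606, -0.1792], [0.0000, -0.1888, -0.7793]], R = [[5.7446, -1.3926, -3.1334], [0.0000, 5.2972, 3.3294], [0.0000, 0.0000, 1.7599]]

c_1 = (-1, -4, -4, 0); ‖c_1‖ = 5.7446, so e_1 = (-0.1741, -0.6963, -0.6963, 0.0000).
e_1·c_2 = (-0.1741)·4 + (-0.6963)·3 + (-0.6963)·(-2) + 0.0000·(-1) = -1.3926.
u_2 = c_2 + 1.3926·e_1 = (3.7576, 2.0303, -2.9697, -1.0000).
‖u_2‖ = 5.2972, so e_2 = (0.7093, 0.3833, -0.5606, -0.1888).
e_1·c_3 = (-0.1741)·2 + (-0.6963)·4 + (-0.6963)·0 + 0.0000·(-2) = -3.1334; e_2·c_3 = 0.7093·2 + 0.3833·4 + (-0.5606)·0 + (-0.1888)·(-2) = 3.3294.
u_3 = c_3 + 3.1334·e_1 − 3.3294·e_2 = (-0.9071, 0.5421, -0.3153, -1.3715).
‖u_3‖ = 1.7599, so e_3 = (-0.5154, 0.3080, -0.1792, -0.7793).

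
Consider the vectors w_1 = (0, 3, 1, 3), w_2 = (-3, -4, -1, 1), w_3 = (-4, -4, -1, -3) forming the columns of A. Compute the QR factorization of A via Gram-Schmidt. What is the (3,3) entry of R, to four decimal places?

r_{33} = 2.6380

w_1 = (0, 3, 1, 3); ‖w_1‖ = 4.3589, so q_1 = (0.0000, 0.6882, 0.2294, 0.6882).
q_1·w_2 = 0.0000·(-3) + 0.6882·(-4) + 0.2294·(-1) + 0.6882·1 = -2.2942.
u_2 = w_2 + 2.2942·q_1 = (-3.0000, -2.4211, -0.4737, 2.5789).
‖u_2‖ = 4.6623, so q_2 = (-0.6435, -0.5193, -0.1016, 0.5532).
q_1·w_3 = 0.0000·(-4) + 0.6882·(-4) + 0.2294·(-1) + 0.6882·(-3) = -5.0471; q_2·w_3 = (-0.6435)·(-4) + (-0.5193)·(-4) + (-0.1016)·(-1) + 0.5532·(-3) = 3.0931.
u_3 = w_3 + 5.0471·q_1 − 3.0931·q_2 = (-2.0097, 1.0799, 0.4722, -1.2373).
r_{33} = ‖u_3‖ = 2.6380.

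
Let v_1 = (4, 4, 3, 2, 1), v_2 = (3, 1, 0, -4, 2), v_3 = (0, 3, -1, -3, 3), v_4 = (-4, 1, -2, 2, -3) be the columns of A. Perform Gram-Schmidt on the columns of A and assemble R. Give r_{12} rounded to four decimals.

v_1 = (4, 4, 3, 2, 1); ‖v_1‖ = 6.7823, so q_1 = (0.5898, 0.5898, 0.4423, 0.2949, 0.1474).
r_{12} = q_1·v_2 = 1.4744.

r_{12} = 1.4744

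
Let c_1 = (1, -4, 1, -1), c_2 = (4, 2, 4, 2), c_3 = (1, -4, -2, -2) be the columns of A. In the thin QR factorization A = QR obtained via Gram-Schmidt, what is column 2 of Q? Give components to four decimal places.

e_2 = (0.6508, 0.2503, 0.6508, 0.3004)

c_1 = (1, -4, 1, -1); ‖c_1‖ = 4.3589, so e_1 = (0.2294, -0.9177, 0.2294, -0.2294).
e_1·c_2 = 0.2294·4 + (-0.9177)·2 + 0.2294·4 + (-0.2294)·2 = -0.4588.
u_2 = c_2 + 0.4588·e_1 = (4.1053, 1.5789, 4.1053, 1.8947).
‖u_2‖ = 6.3079, so e_2 = (0.6508, 0.2503, 0.6508, 0.3004).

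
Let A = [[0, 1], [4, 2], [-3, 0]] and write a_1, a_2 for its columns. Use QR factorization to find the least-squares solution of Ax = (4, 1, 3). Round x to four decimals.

x = (-1.1967, 3.1148)

a_1 = (0, 4, -3); ‖a_1‖ = 5.0000, so q_1 = (0.0000, 0.8000, -0.6000).
q_1·a_2 = 0.0000·1 + 0.8000·2 + (-0.6000)·0 = 1.6000.
u_2 = a_2 − 1.6000·q_1 = (1.0000, 0.7200, 0.9600).
‖u_2‖ = 1.5620, so q_2 = (0.6402, 0.4609, 0.6146).
Qᵀb = (-1.0000, 4.8654).
Back-substitute: x_2 = 4.8654/1.5620 = 3.1148.
x_1 = (-1.0000 − 1.6000·3.1148)/5.0000 = -1.1967.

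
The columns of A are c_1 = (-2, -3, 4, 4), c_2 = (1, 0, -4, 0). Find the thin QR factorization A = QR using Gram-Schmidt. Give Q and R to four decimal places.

q_1 = c_1/‖c_1‖ = (-2, -3, 4, 4)/6.7082 = (-0.2981, -0.4472, 0.5963, 0.5963).
r_{12} = q_1·c_2 = -2.6833.
u_2 = c_2 + 2.6833·q_1 = (0.2000, -1.2000, -2.4000, 1.6000).
‖u_2‖ = 3.1305, so q_2 = (0.0639, -0.3833, -0.7667, 0.5111).

Q = [[-0.2981, 0.0639], [-0.4472, -0.3833], [0.5963, -0.7667], [0.5963, 0.5111]], R = [[6.7082, -2.6833], [0.0000, 3.1305]]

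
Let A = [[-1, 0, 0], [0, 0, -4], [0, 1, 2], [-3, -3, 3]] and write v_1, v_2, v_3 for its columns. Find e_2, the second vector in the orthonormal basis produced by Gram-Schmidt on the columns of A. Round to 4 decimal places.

v_1 = (-1, 0, 0, -3); ‖v_1‖ = 3.1623, so e_1 = (-0.3162, 0.0000, 0.0000, -0.9487).
e_1·v_2 = (-0.3162)·0 + 0.0000·0 + 0.0000·1 + (-0.9487)·(-3) = 2.8460.
u_2 = v_2 − 2.8460·e_1 = (0.9000, 0.0000, 1.0000, -0.3000).
‖u_2‖ = 1.3784, so e_2 = (0.6529, 0.0000, 0.7255, -0.2176).

e_2 = (0.6529, 0.0000, 0.7255, -0.2176)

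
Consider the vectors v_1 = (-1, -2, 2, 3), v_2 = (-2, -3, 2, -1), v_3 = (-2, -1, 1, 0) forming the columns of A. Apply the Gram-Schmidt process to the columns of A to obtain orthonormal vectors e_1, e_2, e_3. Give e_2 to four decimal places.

v_1 = (-1, -2, 2, 3); ‖v_1‖ = 4.2426, so e_1 = (-0.2357, -0.4714, 0.4714, 0.7071).
e_1·v_2 = (-0.2357)·(-2) + (-0.4714)·(-3) + 0.4714·2 + 0.7071·(-1) = 2.1213.
u_2 = v_2 − 2.1213·e_1 = (-1.5000, -2.0000, 1.0000, -2.5000).
‖u_2‖ = 3.6742, so e_2 = (-0.4082, -0.5443, 0.2722, -0.6804).

e_2 = (-0.4082, -0.5443, 0.2722, -0.6804)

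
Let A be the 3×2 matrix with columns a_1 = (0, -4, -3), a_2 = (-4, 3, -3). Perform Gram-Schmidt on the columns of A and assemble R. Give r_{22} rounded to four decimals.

r_{22} = 5.8000

e_1 = a_1/‖a_1‖ = (0, -4, -3)/5.0000 = (0.0000, -0.8000, -0.6000).
r_{12} = e_1·a_2 = -0.6000.
u_2 = a_2 + 0.6000·e_1 = (-4.0000, 2.5200, -3.3600).
r_{22} = ‖u_2‖ = 5.8000.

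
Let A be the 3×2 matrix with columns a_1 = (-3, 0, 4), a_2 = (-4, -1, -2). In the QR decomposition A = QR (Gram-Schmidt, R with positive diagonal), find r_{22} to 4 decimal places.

e_1 = a_1/‖a_1‖ = (-3, 0, 4)/5.0000 = (-0.6000, 0.0000, 0.8000).
r_{12} = e_1·a_2 = 0.8000.
u_2 = a_2 − 0.8000·e_1 = (-3.5200, -1.0000, -2.6400).
r_{22} = ‖u_2‖ = 4.5122.

r_{22} = 4.5122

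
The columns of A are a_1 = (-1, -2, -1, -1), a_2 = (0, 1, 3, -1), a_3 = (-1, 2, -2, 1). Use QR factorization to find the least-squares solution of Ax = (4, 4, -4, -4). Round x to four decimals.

x = (-0.6559, -0.3859, 0.4759)

e_1 = a_1/‖a_1‖ = (-1, -2, -1, -1)/2.6458 = (-0.3780, -0.7559, -0.3780, -0.3780).
r_{12} = e_1·a_2 = -1.5119.
u_2 = a_2 + 1.5119·e_1 = (-0.5714, -0.1429, 2.4286, -1.5714).
‖u_2‖ = 2.9520, so e_2 = (-0.1936, -0.0484, 0.8227, -0.5323).
r_{13} = e_1·a_3 = -0.7559; r_{23} = e_2·a_3 = -2.0809.
u_3 = a_3 + 0.7559·e_1 + 2.0809·e_2 = (-1.6885, 1.3279, -0.5738, -0.3934).
‖u_3‖ = 2.2580, so e_3 = (-0.7478, 0.5881, -0.2541, -0.1742).
Qᵀb = (-1.5119, -2.1293, 1.0745).
Back-substitute: x_3 = 1.0745/2.2580 = 0.4759.
x_2 = (-2.1293 + 2.0809·0.4759)/2.9520 = -0.3859.
x_1 = (-1.5119 + 1.5119·(-0.3859) + 0.7559·0.4759)/2.6458 = -0.6559.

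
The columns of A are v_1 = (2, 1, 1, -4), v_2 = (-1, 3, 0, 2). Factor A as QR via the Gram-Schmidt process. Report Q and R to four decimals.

Q = [[0.4264, -0.1060], [0.2132, 0.9671], [0.2132, 0.0927], [-0.8528, 0.2120]], R = [[4.6904, -1.4924], [0.0000, 3.4311]]

v_1 = (2, 1, 1, -4); ‖v_1‖ = 4.6904, so e_1 = (0.4264, 0.2132, 0.2132, -0.8528).
e_1·v_2 = 0.4264·(-1) + 0.2132·3 + 0.2132·0 + (-0.8528)·2 = -1.4924.
u_2 = v_2 + 1.4924·e_1 = (-0.3636, 3.3182, 0.3182, 0.7273).
‖u_2‖ = 3.4311, so e_2 = (-0.1060, 0.9671, 0.0927, 0.2120).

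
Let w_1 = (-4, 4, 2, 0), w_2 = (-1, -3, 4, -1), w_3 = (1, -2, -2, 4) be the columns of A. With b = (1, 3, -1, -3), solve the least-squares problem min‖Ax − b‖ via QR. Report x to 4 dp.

x = (-0.2532, -0.6523, -0.9447)

e_1 = w_1/‖w_1‖ = (-4, 4, 2, 0)/6.0000 = (-0.6667, 0.6667, 0.3333, 0.0000).
r_{12} = e_1·w_2 = 0.0000.
u_2 = w_2 + 0.0000·e_1 = (-1.0000, -3.0000, 4.0000, -1.0000).
‖u_2‖ = 5.1962, so e_2 = (-0.1925, -0.5774, 0.7698, -0.1925).
r_{13} = e_1·w_3 = -2.6667; r_{23} = e_2·w_3 = -1.3472.
u_3 = w_3 + 2.6667·e_1 + 1.3472·e_2 = (-1.0370, -1.0000, -0.0741, 3.7407).
‖u_3‖ = 4.0092, so e_3 = (-0.2587, -0.2494, -0.0185, 0.9330).
Qᵀb = (1.0000, -2.1170, -3.7875).
Back-substitute: x_3 = -3.7875/4.0092 = -0.9447.
x_2 = (-2.1170 + 1.3472·(-0.9447))/5.1962 = -0.6523.
x_1 = (1.0000 + 0.0000·(-0.6523) + 2.6667·(-0.9447))/6.0000 = -0.2532.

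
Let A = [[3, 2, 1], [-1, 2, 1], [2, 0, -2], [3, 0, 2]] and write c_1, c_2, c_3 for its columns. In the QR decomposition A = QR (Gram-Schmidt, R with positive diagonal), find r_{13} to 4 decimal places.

r_{13} = 0.8341

c_1 = (3, -1, 2, 3); ‖c_1‖ = 4.7958, so q_1 = (0.6255, -0.2085, 0.4170, 0.6255).
r_{13} = q_1·c_3 = 0.8341.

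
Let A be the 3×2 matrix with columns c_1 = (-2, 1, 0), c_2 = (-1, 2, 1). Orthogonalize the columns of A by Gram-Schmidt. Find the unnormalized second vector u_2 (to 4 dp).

u_2 = (0.6000, 1.2000, 1.0000)

e_1 = c_1/‖c_1‖ = (-2, 1, 0)/2.2361 = (-0.8944, 0.4472, 0.0000).
r_{12} = e_1·c_2 = 1.7889.
u_2 = c_2 − 1.7889·e_1 = (0.6000, 1.2000, 1.0000).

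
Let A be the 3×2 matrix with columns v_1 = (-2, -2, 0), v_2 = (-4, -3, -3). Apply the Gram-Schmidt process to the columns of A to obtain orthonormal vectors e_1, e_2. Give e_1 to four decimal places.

v_1 = (-2, -2, 0); ‖v_1‖ = 2.8284, so e_1 = (-0.7071, -0.7071, 0.0000).

e_1 = (-0.7071, -0.7071, 0.0000)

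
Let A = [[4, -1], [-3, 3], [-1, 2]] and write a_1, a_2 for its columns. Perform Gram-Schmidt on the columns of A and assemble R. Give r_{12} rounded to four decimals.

r_{12} = -2.9417

a_1 = (4, -3, -1); ‖a_1‖ = 5.0990, so q_1 = (0.7845, -0.5883, -0.1961).
r_{12} = q_1·a_2 = -2.9417.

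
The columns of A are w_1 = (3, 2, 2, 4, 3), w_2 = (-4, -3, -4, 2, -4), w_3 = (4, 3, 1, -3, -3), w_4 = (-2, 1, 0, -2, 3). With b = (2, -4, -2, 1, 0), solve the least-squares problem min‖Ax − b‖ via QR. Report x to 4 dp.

x = (-0.6094, -0.6209, -0.7957, -1.3902)

w_1 = (3, 2, 2, 4, 3); ‖w_1‖ = 6.4807, so e_1 = (0.4629, 0.3086, 0.3086, 0.6172, 0.4629).
e_1·w_2 = 0.4629·(-4) + 0.3086·(-3) + 0.3086·(-4) + 0.6172·2 + 0.4629·(-4) = -4.6291.
u_2 = w_2 + 4.6291·e_1 = (-1.8571, -1.5714, -2.5714, 4.8571, -1.8571).
‖u_2‖ = 6.2906, so e_2 = (-0.2952, -0.2498, -0.4088, 0.7721, -0.2952).
e_1·w_3 = 0.4629·4 + 0.3086·3 + 0.3086·1 + 0.6172·(-3) + 0.4629·(-3) = -0.1543; e_2·w_3 = (-0.2952)·4 + (-0.2498)·3 + (-0.4088)·1 + 0.7721·(-3) + (-0.2952)·(-3) = -3.7698.
u_3 = w_3 + 0.1543·e_1 + 3.7698·e_2 = (2.9585, 2.1059, -0.4934, 0.0060, -4.0415).
‖u_3‖ = 5.4557, so e_3 = (0.5423, 0.3860, -0.0904, 0.0011, -0.7408).
e_1·w_4 = 0.4629·(-2) + 0.3086·1 + 0.3086·0 + 0.6172·(-2) + 0.4629·3 = -0.4629; e_2·w_4 = (-0.2952)·(-2) + (-0.2498)·1 + (-0.4088)·0 + 0.7721·(-2) + (-0.2952)·3 = -2.0893; e_3·w_4 = 0.5423·(-2) + 0.3860·1 + (-0.0904)·0 + 0.0011·(-2) + (-0.7408)·3 = -2.9231.
u_4 = w_4 + 0.4629·e_1 + 2.0893·e_2 + 2.9231·e_3 = (-0.8174, 1.7493, -0.9755, -0.0979, 0.4321).
‖u_4‖ = 2.2082, so e_4 = (-0.3702, 0.7922, -0.4418, -0.0443, 0.1957).
Qᵀb = (-0.3086, 1.9985, -0.2775, -3.0698).
Back-substitute: x_4 = -3.0698/2.2082 = -1.3902.
x_3 = (-0.2775 + 2.9231·(-1.3902))/5.4557 = -0.7957.
x_2 = (1.9985 + 3.7698·(-0.7957) + 2.0893·(-1.3902))/6.2906 = -0.6209.
x_1 = (-0.3086 + 4.6291·(-0.6209) + 0.1543·(-0.7957) + 0.4629·(-1.3902))/6.4807 = -0.6094.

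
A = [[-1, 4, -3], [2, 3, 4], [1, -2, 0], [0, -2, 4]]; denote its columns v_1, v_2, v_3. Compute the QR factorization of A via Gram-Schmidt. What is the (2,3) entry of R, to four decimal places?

e_1 = v_1/‖v_1‖ = (-1, 2, 1, 0)/2.4495 = (-0.4082, 0.8165, 0.4082, 0.0000).
r_{12} = e_1·v_2 = 0.0000.
u_2 = v_2 + 0.0000·e_1 = (4.0000, 3.0000, -2.0000, -2.0000).
‖u_2‖ = 5.7446, so e_2 = (0.6963, 0.5222, -0.3482, -0.3482).
r_{23} = e_2·v_3 = -1.3926.

r_{23} = -1.3926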